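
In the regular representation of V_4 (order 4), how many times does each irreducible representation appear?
Each irreducible V_i of dimension d_i appears with multiplicity d_i, i.e. rho_reg = (direct sum over all irreducibles V_i) d_i V_i. The irreducible dimensions for V_4 are 1, 1, 1, 1: 4 irreducibles of dimension 1, each with multiplicity 1. Total dimension 4*1*1 = 4 = |G|.

Reasoning: General theorem: in the regular representation of a finite group G, each irreducible appears with multiplicity equal to its dimension. Check: dim(rho_reg) = sum d_i^2 = 1 + 1 + 1 + 1 = 4 = |G|.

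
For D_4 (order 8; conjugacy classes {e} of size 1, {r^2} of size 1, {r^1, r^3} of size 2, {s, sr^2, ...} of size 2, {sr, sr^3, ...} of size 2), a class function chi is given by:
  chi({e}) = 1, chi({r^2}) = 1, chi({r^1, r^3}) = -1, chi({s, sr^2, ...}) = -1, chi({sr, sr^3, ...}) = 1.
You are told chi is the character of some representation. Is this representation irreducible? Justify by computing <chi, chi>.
Irreducible: <chi, chi> = 1.

Why: <chi, chi> = (1/|G|) sum_C |C| * |chi(C)|^2 = (1/8)[1*|1|^2 + 1*|1|^2 + 2*|-1|^2 + 2*|-1|^2 + 2*|1|^2]
  = (1/8)[(1) + (1) + (2) + (2) + (2)] = 8/8 = 1.
A character is irreducible iff <chi, chi> = 1, so this representation is irreducible.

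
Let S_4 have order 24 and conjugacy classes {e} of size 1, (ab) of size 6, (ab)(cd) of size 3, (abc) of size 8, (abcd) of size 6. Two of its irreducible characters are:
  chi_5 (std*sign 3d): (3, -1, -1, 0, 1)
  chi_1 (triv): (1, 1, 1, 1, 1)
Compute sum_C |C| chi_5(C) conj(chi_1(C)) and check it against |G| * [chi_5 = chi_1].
Sum = 0; so <chi_5, chi_1> = 0 (distinct irreducibles are orthogonal).

Argument: Compute term by term over conjugacy classes (|C| * chi_5(C) * conj(chi_1(C))):
  1*(3)*conj(1) + 6*(-1)*conj(1) + 3*(-1)*conj(1) + 8*(0)*conj(1) + 6*(1)*conj(1)
  = (3) + (-6) + (-3) + (0) + (6)
  = 0.
Dividing by |G| = 24 gives 0/24 = 0, matching the row-orthogonality relation <chi_5, chi_1> = [chi_5 = chi_1].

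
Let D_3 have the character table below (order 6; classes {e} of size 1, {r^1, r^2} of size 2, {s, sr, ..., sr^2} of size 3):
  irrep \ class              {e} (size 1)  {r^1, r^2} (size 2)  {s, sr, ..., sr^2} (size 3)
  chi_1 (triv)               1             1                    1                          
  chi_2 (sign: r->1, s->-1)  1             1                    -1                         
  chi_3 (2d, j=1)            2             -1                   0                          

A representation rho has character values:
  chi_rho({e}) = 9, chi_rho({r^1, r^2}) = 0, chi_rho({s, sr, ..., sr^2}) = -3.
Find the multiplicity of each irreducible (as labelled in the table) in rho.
Multiplicities: chi_1: 0, chi_2: 3, chi_3: 3.

Justification: Use <chi_rho, chi> = (1/|G|) sum_C |C| * chi_rho(C) * conj(chi(C)) with |G| = 6 for each irreducible chi in the table:
  <chi_rho, chi_1> = (1/6)[1*(9)*conj(1) + 2*(0)*conj(1) + 3*(-3)*conj(1)]
      = (1/6)[(9) + (0) + (-9)] = 0/6 = 0
  <chi_rho, chi_2> = (1/6)[1*(9)*conj(1) + 2*(0)*conj(1) + 3*(-3)*conj(-1)]
      = (1/6)[(9) + (0) + (9)] = 18/6 = 3
  <chi_rho, chi_3> = (1/6)[1*(9)*conj(2) + 2*(0)*conj(-1) + 3*(-3)*conj(0)]
      = (1/6)[(18) + (0) + (0)] = 18/6 = 3
Dimension check: dim(rho) = sum (mult * dim) = 0*1 + 3*1 + 3*2 = 9 = chi_rho(e) = 9.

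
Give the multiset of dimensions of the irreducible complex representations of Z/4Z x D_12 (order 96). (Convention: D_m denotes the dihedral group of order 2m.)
Dimensions: 1, 1, 1, 1, 1, 1, 1, 1, 1, 1, 1, 1, 1, 1, 1, 1, 2, 2, 2, 2, 2, 2, 2, 2, 2, 2, 2, 2, 2, 2, 2, 2, 2, 2, 2, 2

Justification: There are 36 irreducibles (= number of conjugacy classes). Their dimensions d_i satisfy sum d_i^2 = |G| = 96: 1 + 1 + 1 + 1 + 1 + 1 + 1 + 1 + 1 + 1 + 1 + 1 + 1 + 1 + 1 + 1 + 4 + 4 + 4 + 4 + 4 + 4 + 4 + 4 + 4 + 4 + 4 + 4 + 4 + 4 + 4 + 4 + 4 + 4 + 4 + 4 = 96. (For the product with Z/4Z: each of the 4 1-dim characters of Z/4Z tensors with each irrep of D_12, giving 4 copies of each D_12-dimension.)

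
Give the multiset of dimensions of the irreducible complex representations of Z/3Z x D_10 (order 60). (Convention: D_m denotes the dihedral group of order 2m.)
Dimensions: 1, 1, 1, 1, 1, 1, 1, 1, 1, 1, 1, 1, 2, 2, 2, 2, 2, 2, 2, 2, 2, 2, 2, 2

Derivation: There are 24 irreducibles (= number of conjugacy classes). Their dimensions d_i satisfy sum d_i^2 = |G| = 60: 1 + 1 + 1 + 1 + 1 + 1 + 1 + 1 + 1 + 1 + 1 + 1 + 4 + 4 + 4 + 4 + 4 + 4 + 4 + 4 + 4 + 4 + 4 + 4 = 60. (For the product with Z/3Z: each of the 3 1-dim characters of Z/3Z tensors with each irrep of D_10, giving 3 copies of each D_10-dimension.)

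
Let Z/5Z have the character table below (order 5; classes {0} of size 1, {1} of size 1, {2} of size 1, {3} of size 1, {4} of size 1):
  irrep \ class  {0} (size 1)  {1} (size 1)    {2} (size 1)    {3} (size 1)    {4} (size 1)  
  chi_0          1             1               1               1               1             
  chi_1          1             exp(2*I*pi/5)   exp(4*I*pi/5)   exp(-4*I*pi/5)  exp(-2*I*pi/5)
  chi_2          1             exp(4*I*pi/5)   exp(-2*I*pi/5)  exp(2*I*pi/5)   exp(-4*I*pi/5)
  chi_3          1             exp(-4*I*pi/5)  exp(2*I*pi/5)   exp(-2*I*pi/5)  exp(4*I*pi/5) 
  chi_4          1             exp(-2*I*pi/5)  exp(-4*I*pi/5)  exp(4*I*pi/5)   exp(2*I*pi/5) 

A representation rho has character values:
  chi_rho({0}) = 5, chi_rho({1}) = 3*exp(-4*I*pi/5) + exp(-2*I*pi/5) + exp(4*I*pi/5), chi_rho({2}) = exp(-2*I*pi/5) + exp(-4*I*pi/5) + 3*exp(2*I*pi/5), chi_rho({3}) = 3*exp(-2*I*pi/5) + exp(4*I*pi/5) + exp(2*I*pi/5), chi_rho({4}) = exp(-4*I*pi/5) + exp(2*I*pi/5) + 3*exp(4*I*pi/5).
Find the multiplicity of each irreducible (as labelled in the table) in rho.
Multiplicities: chi_0: 0, chi_1: 0, chi_2: 1, chi_3: 3, chi_4: 1.

Use <chi_rho, chi> = (1/|G|) sum_C |C| * chi_rho(C) * conj(chi(C)) with |G| = 5 for each irreducible chi in the table:
  <chi_rho, chi_0> = (1/5)[1*(5)*conj(1) + 1*(3*exp(-4*I*pi/5) + exp(-2*I*pi/5) + exp(4*I*pi/5))*conj(1) + 1*(exp(-2*I*pi/5) + exp(-4*I*pi/5) + 3*exp(2*I*pi/5))*conj(1) + 1*(3*exp(-2*I*pi/5) + exp(4*I*pi/5) + exp(2*I*pi/5))*conj(1) + 1*(exp(-4*I*pi/5) + exp(2*I*pi/5) + 3*exp(4*I*pi/5))*conj(1)]
      = (1/5)[(5) + (3*exp(-4*I*pi/5) + exp(-2*I*pi/5) + exp(4*I*pi/5)) + (exp(-2*I*pi/5) + exp(-4*I*pi/5) + 3*exp(2*I*pi/5)) + (3*exp(-2*I*pi/5) + exp(4*I*pi/5) + exp(2*I*pi/5)) + (exp(-4*I*pi/5) + exp(2*I*pi/5) + 3*exp(4*I*pi/5))] = 0/5 = 0
  <chi_rho, chi_1> = (1/5)[1*(5)*conj(1) + 1*(3*exp(-4*I*pi/5) + exp(-2*I*pi/5) + exp(4*I*pi/5))*conj(exp(2*I*pi/5)) + 1*(exp(-2*I*pi/5) + exp(-4*I*pi/5) + 3*exp(2*I*pi/5))*conj(exp(4*I*pi/5)) + 1*(3*exp(-2*I*pi/5) + exp(4*I*pi/5) + exp(2*I*pi/5))*conj(exp(-4*I*pi/5)) + 1*(exp(-4*I*pi/5) + exp(2*I*pi/5) + 3*exp(4*I*pi/5))*conj(exp(-2*I*pi/5))]
      = (1/5)[(5) + (exp(-4*I*pi/5) + exp(2*I*pi/5) + 3*exp(4*I*pi/5)) + (3*exp(-2*I*pi/5) + exp(4*I*pi/5) + exp(2*I*pi/5)) + (exp(-2*I*pi/5) + exp(-4*I*pi/5) + 3*exp(2*I*pi/5)) + (3*exp(-4*I*pi/5) + exp(-2*I*pi/5) + exp(4*I*pi/5))] = 0/5 = 0
  <chi_rho, chi_2> = (1/5)[1*(5)*conj(1) + 1*(3*exp(-4*I*pi/5) + exp(-2*I*pi/5) + exp(4*I*pi/5))*conj(exp(4*I*pi/5)) + 1*(exp(-2*I*pi/5) + exp(-4*I*pi/5) + 3*exp(2*I*pi/5))*conj(exp(-2*I*pi/5)) + 1*(3*exp(-2*I*pi/5) + exp(4*I*pi/5) + exp(2*I*pi/5))*conj(exp(2*I*pi/5)) + 1*(exp(-4*I*pi/5) + exp(2*I*pi/5) + 3*exp(4*I*pi/5))*conj(exp(-4*I*pi/5))]
      = (1/5)[(5) + (1 + exp(4*I*pi/5) + 3*exp(2*I*pi/5)) + (1 + exp(-2*I*pi/5) + 3*exp(4*I*pi/5)) + (1 + 3*exp(-4*I*pi/5) + exp(2*I*pi/5)) + (1 + 3*exp(-2*I*pi/5) + exp(-4*I*pi/5))] = 5/5 = 1
  <chi_rho, chi_3> = (1/5)[1*(5)*conj(1) + 1*(3*exp(-4*I*pi/5) + exp(-2*I*pi/5) + exp(4*I*pi/5))*conj(exp(-4*I*pi/5)) + 1*(exp(-2*I*pi/5) + exp(-4*I*pi/5) + 3*exp(2*I*pi/5))*conj(exp(2*I*pi/5)) + 1*(3*exp(-2*I*pi/5) + exp(4*I*pi/5) + exp(2*I*pi/5))*conj(exp(-2*I*pi/5)) + 1*(exp(-4*I*pi/5) + exp(2*I*pi/5) + 3*exp(4*I*pi/5))*conj(exp(4*I*pi/5))]
      = (1/5)[(5) + (3 + exp(-2*I*pi/5) + exp(2*I*pi/5)) + (3 + exp(-4*I*pi/5) + exp(4*I*pi/5)) + (3 + exp(-4*I*pi/5) + exp(4*I*pi/5)) + (3 + exp(-2*I*pi/5) + exp(2*I*pi/5))] = 15/5 = 3
  <chi_rho, chi_4> = (1/5)[1*(5)*conj(1) + 1*(3*exp(-4*I*pi/5) + exp(-2*I*pi/5) + exp(4*I*pi/5))*conj(exp(-2*I*pi/5)) + 1*(exp(-2*I*pi/5) + exp(-4*I*pi/5) + 3*exp(2*I*pi/5))*conj(exp(-4*I*pi/5)) + 1*(3*exp(-2*I*pi/5) + exp(4*I*pi/5) + exp(2*I*pi/5))*conj(exp(4*I*pi/5)) + 1*(exp(-4*I*pi/5) + exp(2*I*pi/5) + 3*exp(4*I*pi/5))*conj(exp(2*I*pi/5))]
      = (1/5)[(5) + (1 + 3*exp(-2*I*pi/5) + exp(-4*I*pi/5)) + (1 + 3*exp(-4*I*pi/5) + exp(2*I*pi/5)) + (1 + exp(-2*I*pi/5) + 3*exp(4*I*pi/5)) + (1 + exp(4*I*pi/5) + 3*exp(2*I*pi/5))] = 5/5 = 1
(Exp terms are combined using exp(i*s)*conj(exp(i*t)) = exp(i*(s-t)), and sums of them are collapsed using the identity that for every m > 1 the m distinct m-th roots of unity sum to 0, e.g. 1 + exp(2*I*pi/3) + exp(-2*I*pi/3) = 0.)
Dimension check: dim(rho) = sum (mult * dim) = 0*1 + 0*1 + 1*1 + 3*1 + 1*1 = 5 = chi_rho(e) = 5.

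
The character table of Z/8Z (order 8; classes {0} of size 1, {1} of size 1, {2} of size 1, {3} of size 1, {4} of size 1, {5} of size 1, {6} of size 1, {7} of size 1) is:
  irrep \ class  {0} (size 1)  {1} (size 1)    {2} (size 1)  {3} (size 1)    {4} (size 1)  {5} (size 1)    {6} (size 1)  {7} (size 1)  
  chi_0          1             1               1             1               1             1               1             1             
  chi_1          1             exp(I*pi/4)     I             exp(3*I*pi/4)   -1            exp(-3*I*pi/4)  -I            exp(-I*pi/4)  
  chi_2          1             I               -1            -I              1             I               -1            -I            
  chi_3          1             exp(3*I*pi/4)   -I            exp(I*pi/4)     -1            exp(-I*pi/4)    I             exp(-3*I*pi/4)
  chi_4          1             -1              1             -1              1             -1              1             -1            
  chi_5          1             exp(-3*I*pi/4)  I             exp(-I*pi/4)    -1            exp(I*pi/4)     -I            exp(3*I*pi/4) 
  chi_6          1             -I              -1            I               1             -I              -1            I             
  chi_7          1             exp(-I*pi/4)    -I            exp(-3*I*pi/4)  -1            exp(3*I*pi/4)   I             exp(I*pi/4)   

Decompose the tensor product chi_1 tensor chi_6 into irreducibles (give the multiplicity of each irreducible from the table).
chi_1 tensor chi_6 = chi_7 (all other irreducibles have multiplicity 0).

Why: The character of a tensor product is the pointwise product (chi_1 * chi_6)(C) = chi_1(C) * chi_6(C):
  {0}: (1)*(1), {1}: (exp(I*pi/4))*(-I), {2}: (I)*(-1), {3}: (exp(3*I*pi/4))*(I), {4}: (-1)*(1), {5}: (exp(-3*I*pi/4))*(-I), {6}: (-I)*(-1), {7}: (exp(-I*pi/4))*(I)
so (chi_1 * chi_6) takes values
  {0} -> 1, {1} -> -exp(3*I*pi/4), {2} -> -I, {3} -> exp(-3*I*pi/4), {4} -> -1, {5} -> -exp(-I*pi/4), {6} -> I, {7} -> exp(I*pi/4).
Now take the inner product of this character with each irreducible chi from the table, <chi_1*chi_6, chi> = (1/8) sum_C |C| (chi_1*chi_6)(C) conj(chi(C)):
  <chi_1*chi_6, chi_0> = (1/8)[1*(1)*conj(1) + 1*(-exp(3*I*pi/4))*conj(1) + 1*(-I)*conj(1) + 1*(exp(-3*I*pi/4))*conj(1) + 1*(-1)*conj(1) + 1*(-exp(-I*pi/4))*conj(1) + 1*(I)*conj(1) + 1*(exp(I*pi/4))*conj(1)]
      = (1/8)[(1) + (-exp(3*I*pi/4)) + (-I) + (exp(-3*I*pi/4)) + (-1) + (-exp(-I*pi/4)) + (I) + (exp(I*pi/4))] = 0/8 = 0
  <chi_1*chi_6, chi_1> = (1/8)[1*(1)*conj(1) + 1*(-exp(3*I*pi/4))*conj(exp(I*pi/4)) + 1*(-I)*conj(I) + 1*(exp(-3*I*pi/4))*conj(exp(3*I*pi/4)) + 1*(-1)*conj(-1) + 1*(-exp(-I*pi/4))*conj(exp(-3*I*pi/4)) + 1*(I)*conj(-I) + 1*(exp(I*pi/4))*conj(exp(-I*pi/4))]
      = (1/8)[(1) + (-I) + (-1) + (I) + (1) + (-I) + (-1) + (I)] = 0/8 = 0
  <chi_1*chi_6, chi_2> = (1/8)[1*(1)*conj(1) + 1*(-exp(3*I*pi/4))*conj(I) + 1*(-I)*conj(-1) + 1*(exp(-3*I*pi/4))*conj(-I) + 1*(-1)*conj(1) + 1*(-exp(-I*pi/4))*conj(I) + 1*(I)*conj(-1) + 1*(exp(I*pi/4))*conj(-I)]
      = (1/8)[(1) + (exp(-3*I*pi/4)) + (I) + (exp(-I*pi/4)) + (-1) + (exp(I*pi/4)) + (-I) + (exp(3*I*pi/4))] = 0/8 = 0
  <chi_1*chi_6, chi_3> = (1/8)[1*(1)*conj(1) + 1*(-exp(3*I*pi/4))*conj(exp(3*I*pi/4)) + 1*(-I)*conj(-I) + 1*(exp(-3*I*pi/4))*conj(exp(I*pi/4)) + 1*(-1)*conj(-1) + 1*(-exp(-I*pi/4))*conj(exp(-I*pi/4)) + 1*(I)*conj(I) + 1*(exp(I*pi/4))*conj(exp(-3*I*pi/4))]
      = (1/8)[(1) + (-1) + (1) + (-1) + (1) + (-1) + (1) + (-1)] = 0/8 = 0
  <chi_1*chi_6, chi_4> = (1/8)[1*(1)*conj(1) + 1*(-exp(3*I*pi/4))*conj(-1) + 1*(-I)*conj(1) + 1*(exp(-3*I*pi/4))*conj(-1) + 1*(-1)*conj(1) + 1*(-exp(-I*pi/4))*conj(-1) + 1*(I)*conj(1) + 1*(exp(I*pi/4))*conj(-1)]
      = (1/8)[(1) + (exp(3*I*pi/4)) + (-I) + (-exp(-3*I*pi/4)) + (-1) + (exp(-I*pi/4)) + (I) + (-exp(I*pi/4))] = 0/8 = 0
  <chi_1*chi_6, chi_5> = (1/8)[1*(1)*conj(1) + 1*(-exp(3*I*pi/4))*conj(exp(-3*I*pi/4)) + 1*(-I)*conj(I) + 1*(exp(-3*I*pi/4))*conj(exp(-I*pi/4)) + 1*(-1)*conj(-1) + 1*(-exp(-I*pi/4))*conj(exp(I*pi/4)) + 1*(I)*conj(-I) + 1*(exp(I*pi/4))*conj(exp(3*I*pi/4))]
      = (1/8)[(1) + (I) + (-1) + (-I) + (1) + (I) + (-1) + (-I)] = 0/8 = 0
  <chi_1*chi_6, chi_6> = (1/8)[1*(1)*conj(1) + 1*(-exp(3*I*pi/4))*conj(-I) + 1*(-I)*conj(-1) + 1*(exp(-3*I*pi/4))*conj(I) + 1*(-1)*conj(1) + 1*(-exp(-I*pi/4))*conj(-I) + 1*(I)*conj(-1) + 1*(exp(I*pi/4))*conj(I)]
      = (1/8)[(1) + (-exp(-3*I*pi/4)) + (I) + (-exp(-I*pi/4)) + (-1) + (-exp(I*pi/4)) + (-I) + (-exp(3*I*pi/4))] = 0/8 = 0
  <chi_1*chi_6, chi_7> = (1/8)[1*(1)*conj(1) + 1*(-exp(3*I*pi/4))*conj(exp(-I*pi/4)) + 1*(-I)*conj(-I) + 1*(exp(-3*I*pi/4))*conj(exp(-3*I*pi/4)) + 1*(-1)*conj(-1) + 1*(-exp(-I*pi/4))*conj(exp(3*I*pi/4)) + 1*(I)*conj(I) + 1*(exp(I*pi/4))*conj(exp(I*pi/4))]
      = (1/8)[(1) + (1) + (1) + (1) + (1) + (1) + (1) + (1)] = 8/8 = 1
(Exp terms are combined using exp(i*s)*conj(exp(i*t)) = exp(i*(s-t)), and sums of them are collapsed using the identity that for every m > 1 the m distinct m-th roots of unity sum to 0, e.g. 1 + exp(2*I*pi/3) + exp(-2*I*pi/3) = 0.)
Hence the multiplicities are chi_7: 1. Dimension check: dim(chi_1)*dim(chi_6) = 1*1 = 1 and sum (mult * dim) = 1*1 = 1.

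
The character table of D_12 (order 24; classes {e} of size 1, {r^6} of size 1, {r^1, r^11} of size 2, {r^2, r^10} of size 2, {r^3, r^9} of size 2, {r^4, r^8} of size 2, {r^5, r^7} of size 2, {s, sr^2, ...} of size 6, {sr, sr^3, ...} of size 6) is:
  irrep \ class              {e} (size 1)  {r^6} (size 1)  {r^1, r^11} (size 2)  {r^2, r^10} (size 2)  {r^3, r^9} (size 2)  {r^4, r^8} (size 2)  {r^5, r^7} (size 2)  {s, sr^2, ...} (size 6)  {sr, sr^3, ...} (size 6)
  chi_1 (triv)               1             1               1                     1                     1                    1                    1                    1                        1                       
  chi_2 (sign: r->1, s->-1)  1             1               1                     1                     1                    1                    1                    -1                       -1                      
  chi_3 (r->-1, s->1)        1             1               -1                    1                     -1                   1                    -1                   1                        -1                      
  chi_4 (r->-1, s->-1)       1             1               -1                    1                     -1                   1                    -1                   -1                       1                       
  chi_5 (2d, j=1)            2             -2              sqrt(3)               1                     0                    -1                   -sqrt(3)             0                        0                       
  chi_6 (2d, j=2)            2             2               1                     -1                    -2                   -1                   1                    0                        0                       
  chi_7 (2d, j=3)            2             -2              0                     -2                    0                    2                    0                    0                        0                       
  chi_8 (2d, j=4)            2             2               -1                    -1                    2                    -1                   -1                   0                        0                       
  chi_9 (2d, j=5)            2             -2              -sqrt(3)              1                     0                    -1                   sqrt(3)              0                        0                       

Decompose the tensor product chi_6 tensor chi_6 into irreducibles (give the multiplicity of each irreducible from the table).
chi_6 tensor chi_6 = chi_1 + chi_2 + chi_8 (all other irreducibles have multiplicity 0).

Working: The character of a tensor product is the pointwise product (chi_6 * chi_6)(C) = chi_6(C) * chi_6(C):
  {e}: (2)*(2), {r^6}: (2)*(2), {r^1, r^11}: (1)*(1), {r^2, r^10}: (-1)*(-1), {r^3, r^9}: (-2)*(-2), {r^4, r^8}: (-1)*(-1), {r^5, r^7}: (1)*(1), {s, sr^2, ...}: (0)*(0), {sr, sr^3, ...}: (0)*(0)
so (chi_6 * chi_6) takes values
  {e} -> 4, {r^6} -> 4, {r^1, r^11} -> 1, {r^2, r^10} -> 1, {r^3, r^9} -> 4, {r^4, r^8} -> 1, {r^5, r^7} -> 1, {s, sr^2, ...} -> 0, {sr, sr^3, ...} -> 0.
Now take the inner product of this character with each irreducible chi from the table, <chi_6*chi_6, chi> = (1/24) sum_C |C| (chi_6*chi_6)(C) conj(chi(C)):
  <chi_6*chi_6, chi_1> = (1/24)[1*(4)*conj(1) + 1*(4)*conj(1) + 2*(1)*conj(1) + 2*(1)*conj(1) + 2*(4)*conj(1) + 2*(1)*conj(1) + 2*(1)*conj(1) + 6*(0)*conj(1) + 6*(0)*conj(1)]
      = (1/24)[(4) + (4) + (2) + (2) + (8) + (2) + (2) + (0) + (0)] = 24/24 = 1
  <chi_6*chi_6, chi_2> = (1/24)[1*(4)*conj(1) + 1*(4)*conj(1) + 2*(1)*conj(1) + 2*(1)*conj(1) + 2*(4)*conj(1) + 2*(1)*conj(1) + 2*(1)*conj(1) + 6*(0)*conj(-1) + 6*(0)*conj(-1)]
      = (1/24)[(4) + (4) + (2) + (2) + (8) + (2) + (2) + (0) + (0)] = 24/24 = 1
  <chi_6*chi_6, chi_3> = (1/24)[1*(4)*conj(1) + 1*(4)*conj(1) + 2*(1)*conj(-1) + 2*(1)*conj(1) + 2*(4)*conj(-1) + 2*(1)*conj(1) + 2*(1)*conj(-1) + 6*(0)*conj(1) + 6*(0)*conj(-1)]
      = (1/24)[(4) + (4) + (-2) + (2) + (-8) + (2) + (-2) + (0) + (0)] = 0/24 = 0
  <chi_6*chi_6, chi_4> = (1/24)[1*(4)*conj(1) + 1*(4)*conj(1) + 2*(1)*conj(-1) + 2*(1)*conj(1) + 2*(4)*conj(-1) + 2*(1)*conj(1) + 2*(1)*conj(-1) + 6*(0)*conj(-1) + 6*(0)*conj(1)]
      = (1/24)[(4) + (4) + (-2) + (2) + (-8) + (2) + (-2) + (0) + (0)] = 0/24 = 0
  <chi_6*chi_6, chi_5> = (1/24)[1*(4)*conj(2) + 1*(4)*conj(-2) + 2*(1)*conj(sqrt(3)) + 2*(1)*conj(1) + 2*(4)*conj(0) + 2*(1)*conj(-1) + 2*(1)*conj(-sqrt(3)) + 6*(0)*conj(0) + 6*(0)*conj(0)]
      = (1/24)[(8) + (-8) + (2*sqrt(3)) + (2) + (0) + (-2) + (-2*sqrt(3)) + (0) + (0)] = 0/24 = 0
  <chi_6*chi_6, chi_6> = (1/24)[1*(4)*conj(2) + 1*(4)*conj(2) + 2*(1)*conj(1) + 2*(1)*conj(-1) + 2*(4)*conj(-2) + 2*(1)*conj(-1) + 2*(1)*conj(1) + 6*(0)*conj(0) + 6*(0)*conj(0)]
      = (1/24)[(8) + (8) + (2) + (-2) + (-16) + (-2) + (2) + (0) + (0)] = 0/24 = 0
  <chi_6*chi_6, chi_7> = (1/24)[1*(4)*conj(2) + 1*(4)*conj(-2) + 2*(1)*conj(0) + 2*(1)*conj(-2) + 2*(4)*conj(0) + 2*(1)*conj(2) + 2*(1)*conj(0) + 6*(0)*conj(0) + 6*(0)*conj(0)]
      = (1/24)[(8) + (-8) + (0) + (-4) + (0) + (4) + (0) + (0) + (0)] = 0/24 = 0
  <chi_6*chi_6, chi_8> = (1/24)[1*(4)*conj(2) + 1*(4)*conj(2) + 2*(1)*conj(-1) + 2*(1)*conj(-1) + 2*(4)*conj(2) + 2*(1)*conj(-1) + 2*(1)*conj(-1) + 6*(0)*conj(0) + 6*(0)*conj(0)]
      = (1/24)[(8) + (8) + (-2) + (-2) + (16) + (-2) + (-2) + (0) + (0)] = 24/24 = 1
  <chi_6*chi_6, chi_9> = (1/24)[1*(4)*conj(2) + 1*(4)*conj(-2) + 2*(1)*conj(-sqrt(3)) + 2*(1)*conj(1) + 2*(4)*conj(0) + 2*(1)*conj(-1) + 2*(1)*conj(sqrt(3)) + 6*(0)*conj(0) + 6*(0)*conj(0)]
      = (1/24)[(8) + (-8) + (-2*sqrt(3)) + (2) + (0) + (-2) + (2*sqrt(3)) + (0) + (0)] = 0/24 = 0
Hence the multiplicities are chi_1: 1, chi_2: 1, chi_8: 1. Dimension check: dim(chi_6)*dim(chi_6) = 2*2 = 4 and sum (mult * dim) = 1*1 + 1*1 + 1*2 = 4.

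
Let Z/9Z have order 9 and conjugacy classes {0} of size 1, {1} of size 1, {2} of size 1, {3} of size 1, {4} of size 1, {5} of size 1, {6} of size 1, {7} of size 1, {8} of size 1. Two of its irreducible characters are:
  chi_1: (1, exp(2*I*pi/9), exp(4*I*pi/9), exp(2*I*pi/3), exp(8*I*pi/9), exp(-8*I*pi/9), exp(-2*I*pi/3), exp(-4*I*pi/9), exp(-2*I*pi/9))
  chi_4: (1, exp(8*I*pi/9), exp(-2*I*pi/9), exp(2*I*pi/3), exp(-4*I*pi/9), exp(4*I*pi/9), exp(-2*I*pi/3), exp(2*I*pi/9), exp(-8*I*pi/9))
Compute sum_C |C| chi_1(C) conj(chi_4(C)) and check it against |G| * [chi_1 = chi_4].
Sum = 0; so <chi_1, chi_4> = 0 (distinct irreducibles are orthogonal).

Justification: Compute term by term over conjugacy classes (|C| * chi_1(C) * conj(chi_4(C))):
  1*(1)*conj(1) + 1*(exp(2*I*pi/9))*conj(exp(8*I*pi/9)) + 1*(exp(4*I*pi/9))*conj(exp(-2*I*pi/9)) + 1*(exp(2*I*pi/3))*conj(exp(2*I*pi/3)) + 1*(exp(8*I*pi/9))*conj(exp(-4*I*pi/9)) + 1*(exp(-8*I*pi/9))*conj(exp(4*I*pi/9)) + 1*(exp(-2*I*pi/3))*conj(exp(-2*I*pi/3)) + 1*(exp(-4*I*pi/9))*conj(exp(2*I*pi/9)) + 1*(exp(-2*I*pi/9))*conj(exp(-8*I*pi/9))
  = (1) + (exp(-2*I*pi/3)) + (exp(2*I*pi/3)) + (1) + (exp(-2*I*pi/3)) + (exp(2*I*pi/3)) + (1) + (exp(-2*I*pi/3)) + (exp(2*I*pi/3))
  = 0.
(Exp terms are combined using exp(i*s)*conj(exp(i*t)) = exp(i*(s-t)), and sums of them are collapsed using the identity that for every m > 1 the m distinct m-th roots of unity sum to 0, e.g. 1 + exp(2*I*pi/3) + exp(-2*I*pi/3) = 0.)
Dividing by |G| = 9 gives 0/9 = 0, matching the row-orthogonality relation <chi_1, chi_4> = [chi_1 = chi_4].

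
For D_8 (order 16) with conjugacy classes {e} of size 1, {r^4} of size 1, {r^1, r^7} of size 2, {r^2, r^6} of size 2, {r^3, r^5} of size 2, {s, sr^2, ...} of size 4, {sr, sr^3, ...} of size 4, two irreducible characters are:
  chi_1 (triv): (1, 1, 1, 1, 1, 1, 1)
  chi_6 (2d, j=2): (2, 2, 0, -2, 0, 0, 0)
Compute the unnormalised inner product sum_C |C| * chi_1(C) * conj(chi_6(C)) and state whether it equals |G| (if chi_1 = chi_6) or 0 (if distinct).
Sum = 0; so <chi_1, chi_6> = 0 (distinct irreducibles are orthogonal).

Derivation: Compute term by term over conjugacy classes (|C| * chi_1(C) * conj(chi_6(C))):
  1*(1)*conj(2) + 1*(1)*conj(2) + 2*(1)*conj(0) + 2*(1)*conj(-2) + 2*(1)*conj(0) + 4*(1)*conj(0) + 4*(1)*conj(0)
  = (2) + (2) + (0) + (-4) + (0) + (0) + (0)
  = 0.
Dividing by |G| = 16 gives 0/16 = 0, matching the row-orthogonality relation <chi_1, chi_6> = [chi_1 = chi_6].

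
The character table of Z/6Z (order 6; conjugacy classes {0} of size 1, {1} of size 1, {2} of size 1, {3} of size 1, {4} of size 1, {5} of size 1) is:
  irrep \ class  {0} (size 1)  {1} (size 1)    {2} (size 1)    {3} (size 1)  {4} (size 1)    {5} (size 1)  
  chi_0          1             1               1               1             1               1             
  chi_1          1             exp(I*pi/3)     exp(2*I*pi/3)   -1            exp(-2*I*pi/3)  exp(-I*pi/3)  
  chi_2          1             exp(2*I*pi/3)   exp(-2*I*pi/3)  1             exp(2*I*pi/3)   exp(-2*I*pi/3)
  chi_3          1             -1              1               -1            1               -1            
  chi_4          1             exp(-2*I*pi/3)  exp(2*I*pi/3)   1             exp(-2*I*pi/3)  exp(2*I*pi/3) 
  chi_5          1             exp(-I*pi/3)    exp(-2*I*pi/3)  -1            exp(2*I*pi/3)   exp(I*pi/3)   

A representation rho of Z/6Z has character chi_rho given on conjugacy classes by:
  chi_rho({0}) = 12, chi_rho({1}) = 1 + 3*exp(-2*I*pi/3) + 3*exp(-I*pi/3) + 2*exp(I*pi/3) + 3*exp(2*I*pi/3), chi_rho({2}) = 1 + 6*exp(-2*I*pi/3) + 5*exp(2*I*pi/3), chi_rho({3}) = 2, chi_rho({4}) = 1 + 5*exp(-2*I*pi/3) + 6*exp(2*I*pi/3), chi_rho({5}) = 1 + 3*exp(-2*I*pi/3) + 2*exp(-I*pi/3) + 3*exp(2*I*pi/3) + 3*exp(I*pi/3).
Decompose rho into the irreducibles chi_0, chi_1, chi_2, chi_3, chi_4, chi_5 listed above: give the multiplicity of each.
Multiplicities: chi_0: 1, chi_1: 2, chi_2: 3, chi_3: 0, chi_4: 3, chi_5: 3.

Derivation: Use <chi_rho, chi> = (1/|G|) sum_C |C| * chi_rho(C) * conj(chi(C)) with |G| = 6 for each irreducible chi in the table:
  <chi_rho, chi_0> = (1/6)[1*(12)*conj(1) + 1*(1 + 3*exp(-2*I*pi/3) + 3*exp(-I*pi/3) + 2*exp(I*pi/3) + 3*exp(2*I*pi/3))*conj(1) + 1*(1 + 6*exp(-2*I*pi/3) + 5*exp(2*I*pi/3))*conj(1) + 1*(2)*conj(1) + 1*(1 + 5*exp(-2*I*pi/3) + 6*exp(2*I*pi/3))*conj(1) + 1*(1 + 3*exp(-2*I*pi/3) + 2*exp(-I*pi/3) + 3*exp(2*I*pi/3) + 3*exp(I*pi/3))*conj(1)]
      = (1/6)[(12) + (1 + 3*exp(-2*I*pi/3) + 3*exp(-I*pi/3) + 2*exp(I*pi/3) + 3*exp(2*I*pi/3)) + (1 + 6*exp(-2*I*pi/3) + 5*exp(2*I*pi/3)) + (2) + (1 + 5*exp(-2*I*pi/3) + 6*exp(2*I*pi/3)) + (1 + 3*exp(-2*I*pi/3) + 2*exp(-I*pi/3) + 3*exp(2*I*pi/3) + 3*exp(I*pi/3))] = 6/6 = 1
  <chi_rho, chi_1> = (1/6)[1*(12)*conj(1) + 1*(1 + 3*exp(-2*I*pi/3) + 3*exp(-I*pi/3) + 2*exp(I*pi/3) + 3*exp(2*I*pi/3))*conj(exp(I*pi/3)) + 1*(1 + 6*exp(-2*I*pi/3) + 5*exp(2*I*pi/3))*conj(exp(2*I*pi/3)) + 1*(2)*conj(-1) + 1*(1 + 5*exp(-2*I*pi/3) + 6*exp(2*I*pi/3))*conj(exp(-2*I*pi/3)) + 1*(1 + 3*exp(-2*I*pi/3) + 2*exp(-I*pi/3) + 3*exp(2*I*pi/3) + 3*exp(I*pi/3))*conj(exp(-I*pi/3))]
      = (1/6)[(12) + (-1 + 3*exp(-2*I*pi/3) + exp(-I*pi/3) + 3*exp(I*pi/3)) + (5 + exp(-2*I*pi/3) + 6*exp(2*I*pi/3)) + (-2) + (5 + 6*exp(-2*I*pi/3) + exp(2*I*pi/3)) + (-1 + 3*exp(-I*pi/3) + exp(I*pi/3) + 3*exp(2*I*pi/3))] = 12/6 = 2
  <chi_rho, chi_2> = (1/6)[1*(12)*conj(1) + 1*(1 + 3*exp(-2*I*pi/3) + 3*exp(-I*pi/3) + 2*exp(I*pi/3) + 3*exp(2*I*pi/3))*conj(exp(2*I*pi/3)) + 1*(1 + 6*exp(-2*I*pi/3) + 5*exp(2*I*pi/3))*conj(exp(-2*I*pi/3)) + 1*(2)*conj(1) + 1*(1 + 5*exp(-2*I*pi/3) + 6*exp(2*I*pi/3))*conj(exp(2*I*pi/3)) + 1*(1 + 3*exp(-2*I*pi/3) + 2*exp(-I*pi/3) + 3*exp(2*I*pi/3) + 3*exp(I*pi/3))*conj(exp(-2*I*pi/3))]
      = (1/6)[(12) + (-1) + (6 + 5*exp(-2*I*pi/3) + exp(2*I*pi/3)) + (2) + (6 + exp(-2*I*pi/3) + 5*exp(2*I*pi/3)) + (-1)] = 18/6 = 3
  <chi_rho, chi_3> = (1/6)[1*(12)*conj(1) + 1*(1 + 3*exp(-2*I*pi/3) + 3*exp(-I*pi/3) + 2*exp(I*pi/3) + 3*exp(2*I*pi/3))*conj(-1) + 1*(1 + 6*exp(-2*I*pi/3) + 5*exp(2*I*pi/3))*conj(1) + 1*(2)*conj(-1) + 1*(1 + 5*exp(-2*I*pi/3) + 6*exp(2*I*pi/3))*conj(1) + 1*(1 + 3*exp(-2*I*pi/3) + 2*exp(-I*pi/3) + 3*exp(2*I*pi/3) + 3*exp(I*pi/3))*conj(-1)]
      = (1/6)[(12) + (-1 - 3*exp(2*I*pi/3) - 2*exp(I*pi/3) - 3*exp(-I*pi/3) - 3*exp(-2*I*pi/3)) + (1 + 6*exp(-2*I*pi/3) + 5*exp(2*I*pi/3)) + (-2) + (1 + 5*exp(-2*I*pi/3) + 6*exp(2*I*pi/3)) + (-1 - 3*exp(I*pi/3) - 3*exp(2*I*pi/3) - 2*exp(-I*pi/3) - 3*exp(-2*I*pi/3))] = 0/6 = 0
  <chi_rho, chi_4> = (1/6)[1*(12)*conj(1) + 1*(1 + 3*exp(-2*I*pi/3) + 3*exp(-I*pi/3) + 2*exp(I*pi/3) + 3*exp(2*I*pi/3))*conj(exp(-2*I*pi/3)) + 1*(1 + 6*exp(-2*I*pi/3) + 5*exp(2*I*pi/3))*conj(exp(2*I*pi/3)) + 1*(2)*conj(1) + 1*(1 + 5*exp(-2*I*pi/3) + 6*exp(2*I*pi/3))*conj(exp(-2*I*pi/3)) + 1*(1 + 3*exp(-2*I*pi/3) + 2*exp(-I*pi/3) + 3*exp(2*I*pi/3) + 3*exp(I*pi/3))*conj(exp(2*I*pi/3))]
      = (1/6)[(12) + (1 + 3*exp(-2*I*pi/3) + exp(2*I*pi/3) + 3*exp(I*pi/3)) + (5 + exp(-2*I*pi/3) + 6*exp(2*I*pi/3)) + (2) + (5 + 6*exp(-2*I*pi/3) + exp(2*I*pi/3)) + (1 + 3*exp(-I*pi/3) + exp(-2*I*pi/3) + 3*exp(2*I*pi/3))] = 18/6 = 3
  <chi_rho, chi_5> = (1/6)[1*(12)*conj(1) + 1*(1 + 3*exp(-2*I*pi/3) + 3*exp(-I*pi/3) + 2*exp(I*pi/3) + 3*exp(2*I*pi/3))*conj(exp(-I*pi/3)) + 1*(1 + 6*exp(-2*I*pi/3) + 5*exp(2*I*pi/3))*conj(exp(-2*I*pi/3)) + 1*(2)*conj(-1) + 1*(1 + 5*exp(-2*I*pi/3) + 6*exp(2*I*pi/3))*conj(exp(2*I*pi/3)) + 1*(1 + 3*exp(-2*I*pi/3) + 2*exp(-I*pi/3) + 3*exp(2*I*pi/3) + 3*exp(I*pi/3))*conj(exp(I*pi/3))]
      = (1/6)[(12) + (1) + (6 + 5*exp(-2*I*pi/3) + exp(2*I*pi/3)) + (-2) + (6 + exp(-2*I*pi/3) + 5*exp(2*I*pi/3)) + (1)] = 18/6 = 3
(Exp terms are combined using exp(i*s)*conj(exp(i*t)) = exp(i*(s-t)), and sums of them are collapsed using the identity that for every m > 1 the m distinct m-th roots of unity sum to 0, e.g. 1 + exp(2*I*pi/3) + exp(-2*I*pi/3) = 0.)
Dimension check: dim(rho) = sum (mult * dim) = 1*1 + 2*1 + 3*1 + 0*1 + 3*1 + 3*1 = 12 = chi_rho(e) = 12.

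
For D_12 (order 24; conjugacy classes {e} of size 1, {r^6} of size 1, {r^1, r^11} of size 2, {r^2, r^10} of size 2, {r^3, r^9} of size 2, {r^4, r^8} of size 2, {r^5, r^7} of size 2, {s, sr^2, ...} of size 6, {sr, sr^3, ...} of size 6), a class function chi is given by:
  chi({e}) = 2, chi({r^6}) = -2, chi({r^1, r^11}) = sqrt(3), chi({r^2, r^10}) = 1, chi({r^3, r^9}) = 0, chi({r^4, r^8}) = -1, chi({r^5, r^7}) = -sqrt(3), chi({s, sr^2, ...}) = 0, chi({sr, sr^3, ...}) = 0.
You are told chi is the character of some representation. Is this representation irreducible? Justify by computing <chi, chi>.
Irreducible: <chi, chi> = 1.

Why: <chi, chi> = (1/|G|) sum_C |C| * |chi(C)|^2 = (1/24)[1*|2|^2 + 1*|-2|^2 + 2*|sqrt(3)|^2 + 2*|1|^2 + 2*|0|^2 + 2*|-1|^2 + 2*|-sqrt(3)|^2 + 6*|0|^2 + 6*|0|^2]
  = (1/24)[(4) + (4) + (6) + (2) + (0) + (2) + (6) + (0) + (0)] = 24/24 = 1.
A character is irreducible iff <chi, chi> = 1, so this representation is irreducible.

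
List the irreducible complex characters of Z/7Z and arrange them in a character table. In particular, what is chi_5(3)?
Character table of Z/7Z (irreps indexed chi_0,...,chi_6 with chi_k(m) = zeta_7^(k*m), zeta_7 = exp(2*pi*i/7)):
  irrep \ class  {0} (size 1)  {1} (size 1)    {2} (size 1)    {3} (size 1)    {4} (size 1)    {5} (size 1)    {6} (size 1)  
  chi_0          1             1               1               1               1               1               1             
  chi_1          1             exp(2*I*pi/7)   exp(4*I*pi/7)   exp(6*I*pi/7)   exp(-6*I*pi/7)  exp(-4*I*pi/7)  exp(-2*I*pi/7)
  chi_2          1             exp(4*I*pi/7)   exp(-6*I*pi/7)  exp(-2*I*pi/7)  exp(2*I*pi/7)   exp(6*I*pi/7)   exp(-4*I*pi/7)
  chi_3          1             exp(6*I*pi/7)   exp(-2*I*pi/7)  exp(4*I*pi/7)   exp(-4*I*pi/7)  exp(2*I*pi/7)   exp(-6*I*pi/7)
  chi_4          1             exp(-6*I*pi/7)  exp(2*I*pi/7)   exp(-4*I*pi/7)  exp(4*I*pi/7)   exp(-2*I*pi/7)  exp(6*I*pi/7) 
  chi_5          1             exp(-4*I*pi/7)  exp(6*I*pi/7)   exp(2*I*pi/7)   exp(-2*I*pi/7)  exp(-6*I*pi/7)  exp(4*I*pi/7) 
  chi_6          1             exp(-2*I*pi/7)  exp(-4*I*pi/7)  exp(-6*I*pi/7)  exp(6*I*pi/7)   exp(4*I*pi/7)   exp(2*I*pi/7) 

Spot check: chi_5(3) = zeta_7^(5*3) = zeta_7^15 = exp(2*I*pi/7).

Working: Z/7Z is abelian, so all 7 irreducible complex representations are 1-dimensional. They are given by chi_k(m) = zeta_7^(k*m) for k = 0,...,6. Row orthogonality: sum_m chi_k(m) conj(chi_l(m)) = 7 * [k = l].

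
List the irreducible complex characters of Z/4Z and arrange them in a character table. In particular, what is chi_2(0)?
Character table of Z/4Z (irreps indexed chi_0,...,chi_3 with chi_k(m) = zeta_4^(k*m), zeta_4 = exp(2*pi*i/4)):
  irrep \ class  {0} (size 1)  {1} (size 1)  {2} (size 1)  {3} (size 1)
  chi_0          1             1             1             1           
  chi_1          1             I             -1            -I          
  chi_2          1             -1            1             -1          
  chi_3          1             -I            -1            I           

Spot check: chi_2(0) = zeta_4^(2*0) = zeta_4^0 = 1.

Details: Z/4Z is abelian, so all 4 irreducible complex representations are 1-dimensional. They are given by chi_k(m) = zeta_4^(k*m) for k = 0,...,3. Row orthogonality: sum_m chi_k(m) conj(chi_l(m)) = 4 * [k = l].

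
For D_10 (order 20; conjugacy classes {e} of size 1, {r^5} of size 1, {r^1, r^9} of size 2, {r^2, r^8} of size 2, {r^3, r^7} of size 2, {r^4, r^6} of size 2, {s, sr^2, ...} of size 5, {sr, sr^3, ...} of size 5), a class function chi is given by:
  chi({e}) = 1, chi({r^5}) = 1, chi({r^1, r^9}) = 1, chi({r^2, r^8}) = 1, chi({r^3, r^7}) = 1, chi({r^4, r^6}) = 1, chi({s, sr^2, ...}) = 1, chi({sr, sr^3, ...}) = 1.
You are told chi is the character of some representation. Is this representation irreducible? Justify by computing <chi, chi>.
Irreducible: <chi, chi> = 1.

Reasoning: <chi, chi> = (1/|G|) sum_C |C| * |chi(C)|^2 = (1/20)[1*|1|^2 + 1*|1|^2 + 2*|1|^2 + 2*|1|^2 + 2*|1|^2 + 2*|1|^2 + 5*|1|^2 + 5*|1|^2]
  = (1/20)[(1) + (1) + (2) + (2) + (2) + (2) + (5) + (5)] = 20/20 = 1.
A character is irreducible iff <chi, chi> = 1, so this representation is irreducible.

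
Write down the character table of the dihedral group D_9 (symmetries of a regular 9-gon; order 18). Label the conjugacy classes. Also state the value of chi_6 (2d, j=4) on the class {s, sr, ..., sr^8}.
Conjugacy classes: {e} of size 1, {r^1, r^8} of size 2, {r^2, r^7} of size 2, {r^3, r^6} of size 2, {r^4, r^5} of size 2, {s, sr, ..., sr^8} of size 9.
Character table:
  irrep \ class              {e} (size 1)  {r^1, r^8} (size 2)  {r^2, r^7} (size 2)  {r^3, r^6} (size 2)  {r^4, r^5} (size 2)  {s, sr, ..., sr^8} (size 9)
  chi_1 (triv)               1             1                    1                    1                    1                    1                          
  chi_2 (sign: r->1, s->-1)  1             1                    1                    1                    1                    -1                         
  chi_3 (2d, j=1)            2             2*cos(2*pi/9)        2*cos(4*pi/9)        -1                   -2*cos(pi/9)         0                          
  chi_4 (2d, j=2)            2             2*cos(4*pi/9)        -2*cos(pi/9)         -1                   2*cos(2*pi/9)        0                          
  chi_5 (2d, j=3)            2             -1                   -1                   2                    -1                   0                          
  chi_6 (2d, j=4)            2             -2*cos(pi/9)         2*cos(2*pi/9)        -1                   2*cos(4*pi/9)        0                          

Spot check: chi_6 (2d, j=4) on {s, sr, ..., sr^8} = 0.

Derivation: D_9 has order 2*9 = 18 with 6 conjugacy classes, hence 6 irreducibles. Sum of squared dims 1 + 1 + 4 + 4 + 4 + 4 = 18 = |G|. Linear characters come from the abelianisation; the 2-dimensional irreps have character r^k -> 2*cos(2*pi*j*k/9), reflections -> 0.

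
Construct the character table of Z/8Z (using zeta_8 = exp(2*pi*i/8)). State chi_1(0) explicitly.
Character table of Z/8Z (irreps indexed chi_0,...,chi_7 with chi_k(m) = zeta_8^(k*m), zeta_8 = exp(2*pi*i/8)):
  irrep \ class  {0} (size 1)  {1} (size 1)    {2} (size 1)  {3} (size 1)    {4} (size 1)  {5} (size 1)    {6} (size 1)  {7} (size 1)  
  chi_0          1             1               1             1               1             1               1             1             
  chi_1          1             exp(I*pi/4)     I             exp(3*I*pi/4)   -1            exp(-3*I*pi/4)  -I            exp(-I*pi/4)  
  chi_2          1             I               -1            -I              1             I               -1            -I            
  chi_3          1             exp(3*I*pi/4)   -I            exp(I*pi/4)     -1            exp(-I*pi/4)    I             exp(-3*I*pi/4)
  chi_4          1             -1              1             -1              1             -1              1             -1            
  chi_5          1             exp(-3*I*pi/4)  I             exp(-I*pi/4)    -1            exp(I*pi/4)     -I            exp(3*I*pi/4) 
  chi_6          1             -I              -1            I               1             -I              -1            I             
  chi_7          1             exp(-I*pi/4)    -I            exp(-3*I*pi/4)  -1            exp(3*I*pi/4)   I             exp(I*pi/4)   

Spot check: chi_1(0) = zeta_8^(1*0) = zeta_8^0 = 1.

Derivation: Z/8Z is abelian, so all 8 irreducible complex representations are 1-dimensional. They are given by chi_k(m) = zeta_8^(k*m) for k = 0,...,7. Row orthogonality: sum_m chi_k(m) conj(chi_l(m)) = 8 * [k = l].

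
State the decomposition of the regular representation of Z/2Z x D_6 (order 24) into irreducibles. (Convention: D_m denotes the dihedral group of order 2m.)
Each irreducible V_i of dimension d_i appears with multiplicity d_i, i.e. rho_reg = (direct sum over all irreducibles V_i) d_i V_i. The irreducible dimensions for Z/2Z x D_6 are 1, 1, 1, 1, 1, 1, 1, 1, 2, 2, 2, 2: 8 irreducibles of dimension 1, each with multiplicity 1; 4 irreducibles of dimension 2, each with multiplicity 2. Total dimension 8*1*1 + 4*2*2 = 24 = |G|.

Details: General theorem: in the regular representation of a finite group G, each irreducible appears with multiplicity equal to its dimension. Check: dim(rho_reg) = sum d_i^2 = 1 + 1 + 1 + 1 + 1 + 1 + 1 + 1 + 4 + 4 + 4 + 4 = 24 = |G|.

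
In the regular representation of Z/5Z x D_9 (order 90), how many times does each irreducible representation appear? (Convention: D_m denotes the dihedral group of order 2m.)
Each irreducible V_i of dimension d_i appears with multiplicity d_i, i.e. rho_reg = (direct sum over all irreducibles V_i) d_i V_i. The irreducible dimensions for Z/5Z x D_9 are 1, 1, 1, 1, 1, 1, 1, 1, 1, 1, 2, 2, 2, 2, 2, 2, 2, 2, 2, 2, 2, 2, 2, 2, 2, 2, 2, 2, 2, 2: 10 irreducibles of dimension 1, each with multiplicity 1; 20 irreducibles of dimension 2, each with multiplicity 2. Total dimension 10*1*1 + 20*2*2 = 90 = |G|.

General theorem: in the regular representation of a finite group G, each irreducible appears with multiplicity equal to its dimension. Check: dim(rho_reg) = sum d_i^2 = 1 + 1 + 1 + 1 + 1 + 1 + 1 + 1 + 1 + 1 + 4 + 4 + 4 + 4 + 4 + 4 + 4 + 4 + 4 + 4 + 4 + 4 + 4 + 4 + 4 + 4 + 4 + 4 + 4 + 4 = 90 = |G|.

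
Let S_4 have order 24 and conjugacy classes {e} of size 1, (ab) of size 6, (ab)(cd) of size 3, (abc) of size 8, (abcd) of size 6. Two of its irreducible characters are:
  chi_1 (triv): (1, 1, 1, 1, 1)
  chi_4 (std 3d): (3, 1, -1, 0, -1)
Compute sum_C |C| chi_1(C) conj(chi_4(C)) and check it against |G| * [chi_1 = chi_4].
Sum = 0; so <chi_1, chi_4> = 0 (distinct irreducibles are orthogonal).

Compute term by term over conjugacy classes (|C| * chi_1(C) * conj(chi_4(C))):
  1*(1)*conj(3) + 6*(1)*conj(1) + 3*(1)*conj(-1) + 8*(1)*conj(0) + 6*(1)*conj(-1)
  = (3) + (6) + (-3) + (0) + (-6)
  = 0.
Dividing by |G| = 24 gives 0/24 = 0, matching the row-orthogonality relation <chi_1, chi_4> = [chi_1 = chi_4].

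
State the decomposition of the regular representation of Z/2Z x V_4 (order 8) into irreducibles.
Each irreducible V_i of dimension d_i appears with multiplicity d_i, i.e. rho_reg = (direct sum over all irreducibles V_i) d_i V_i. The irreducible dimensions for Z/2Z x V_4 are 1, 1, 1, 1, 1, 1, 1, 1: 8 irreducibles of dimension 1, each with multiplicity 1. Total dimension 8*1*1 = 8 = |G|.

Derivation: General theorem: in the regular representation of a finite group G, each irreducible appears with multiplicity equal to its dimension. Check: dim(rho_reg) = sum d_i^2 = 1 + 1 + 1 + 1 + 1 + 1 + 1 + 1 = 8 = |G|.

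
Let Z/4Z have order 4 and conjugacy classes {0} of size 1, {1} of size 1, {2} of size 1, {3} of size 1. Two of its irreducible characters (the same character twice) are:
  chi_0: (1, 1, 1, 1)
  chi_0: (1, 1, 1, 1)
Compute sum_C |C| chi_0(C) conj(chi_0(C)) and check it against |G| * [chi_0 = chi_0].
Sum = 4 = |G| = 4; so <chi_0, chi_0> = 1 (norm-1 confirms irreducibility).

Justification: Compute term by term over conjugacy classes (|C| * chi_0(C) * conj(chi_0(C))):
  1*(1)*conj(1) + 1*(1)*conj(1) + 1*(1)*conj(1) + 1*(1)*conj(1)
  = (1) + (1) + (1) + (1)
  = 4.
(Exp terms are combined using exp(i*s)*conj(exp(i*t)) = exp(i*(s-t)), and sums of them are collapsed using the identity that for every m > 1 the m distinct m-th roots of unity sum to 0, e.g. 1 + exp(2*I*pi/3) + exp(-2*I*pi/3) = 0.)
Dividing by |G| = 4 gives 4/4 = 1, matching the row-orthogonality relation <chi_0, chi_0> = [chi_0 = chi_0].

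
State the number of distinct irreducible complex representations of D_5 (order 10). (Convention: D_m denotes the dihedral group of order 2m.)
4

Solution. The number of irreducible complex representations of a finite group equals its number of conjugacy classes. D_5 has 4 conjugacy classes ((n+3)/2 for n odd), so D_5 (order 10) has exactly 4 irreducible complex representations.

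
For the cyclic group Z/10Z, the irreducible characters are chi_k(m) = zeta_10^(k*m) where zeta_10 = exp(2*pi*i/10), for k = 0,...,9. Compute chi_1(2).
chi_1(2) = zeta_10^2 = exp(2*I*pi/5)

Explanation: chi_1(2) = zeta_10^(1*2) = zeta_10^2. Since zeta_10^10 = 1, this equals zeta_10^2 = exp(2*pi*i*2/10) = exp(2*I*pi/5).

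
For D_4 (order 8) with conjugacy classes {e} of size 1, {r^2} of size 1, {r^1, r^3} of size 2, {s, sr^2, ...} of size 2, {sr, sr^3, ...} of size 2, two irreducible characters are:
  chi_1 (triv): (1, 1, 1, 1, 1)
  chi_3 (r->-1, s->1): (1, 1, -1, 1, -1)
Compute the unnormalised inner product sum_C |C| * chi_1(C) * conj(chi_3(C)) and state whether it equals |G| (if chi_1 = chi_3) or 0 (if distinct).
Sum = 0; so <chi_1, chi_3> = 0 (distinct irreducibles are orthogonal).

Derivation: Compute term by term over conjugacy classes (|C| * chi_1(C) * conj(chi_3(C))):
  1*(1)*conj(1) + 1*(1)*conj(1) + 2*(1)*conj(-1) + 2*(1)*conj(1) + 2*(1)*conj(-1)
  = (1) + (1) + (-2) + (2) + (-2)
  = 0.
Dividing by |G| = 8 gives 0/8 = 0, matching the row-orthogonality relation <chi_1, chi_3> = [chi_1 = chi_3].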